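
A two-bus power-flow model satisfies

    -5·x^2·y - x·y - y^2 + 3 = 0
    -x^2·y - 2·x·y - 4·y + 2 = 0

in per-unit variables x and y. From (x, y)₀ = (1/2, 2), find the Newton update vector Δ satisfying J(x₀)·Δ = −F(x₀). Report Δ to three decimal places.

(0.886, -2.632)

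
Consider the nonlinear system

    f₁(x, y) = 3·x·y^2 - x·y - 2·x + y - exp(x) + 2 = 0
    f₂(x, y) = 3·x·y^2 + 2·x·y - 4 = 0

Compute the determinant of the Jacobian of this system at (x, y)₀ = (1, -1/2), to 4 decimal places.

2.7183

J = [[3·y^2 - y - exp(x) - 2, 6·x·y - x + 1], [3·y^2 + 2·y, 6·x·y + 2·x]].
At the point, J = [[-3.468282, -3.0000], [-0.2500, -1.0000]].
det J = 2.7183.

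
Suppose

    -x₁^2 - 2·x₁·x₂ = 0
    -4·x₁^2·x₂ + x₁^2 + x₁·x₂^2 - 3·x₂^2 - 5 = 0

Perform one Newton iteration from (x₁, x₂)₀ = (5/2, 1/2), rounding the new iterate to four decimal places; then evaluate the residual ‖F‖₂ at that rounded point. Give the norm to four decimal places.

5.8349

At (5/2, 1/2): F = (-8.7500, -11.3750).
Jacobian J = [[-2·x₁ - 2·x₂, -2·x₁], [-8·x₁·x₂ + 2·x₁ + x₂^2, -4·x₁^2 + 2·x₁·x₂ - 6·x₂]].
At the point, J = [[-6.0000, -5.0000], [-4.7500, -25.5000]] (det J = 129.2500).
Solving J·Δ = −F gives Δ = (-1.2863, -0.2065).
Then the next iterate is (x₁, x₂)₁ = (1.2137, 0.2935).
Re-evaluating at (1.2137, 0.2935): F = (-2.185510, -5.410190), so ‖F‖₂ = 5.8349.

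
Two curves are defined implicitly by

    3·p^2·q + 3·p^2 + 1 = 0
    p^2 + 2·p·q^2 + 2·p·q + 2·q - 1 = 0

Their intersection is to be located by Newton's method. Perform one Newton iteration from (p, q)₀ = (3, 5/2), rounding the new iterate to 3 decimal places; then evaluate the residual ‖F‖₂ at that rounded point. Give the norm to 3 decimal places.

34.348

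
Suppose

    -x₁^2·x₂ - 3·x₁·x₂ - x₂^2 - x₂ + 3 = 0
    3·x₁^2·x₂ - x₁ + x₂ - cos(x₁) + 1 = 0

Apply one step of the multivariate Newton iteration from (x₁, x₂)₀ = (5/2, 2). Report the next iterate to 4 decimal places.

(1.9763, 0.8202)

At (5/2, 2): F = (-30.5000, 38.801144).
Jacobian J = [[-2·x₁·x₂ - 3·x₂, -x₁^2 - 3·x₁ - 2·x₂ - 1], [6·x₁·x₂ + sin(x₁) - 1, 3·x₁^2 + 1]].
At the point, J = [[-16.0000, -18.7500], [29.598472, 19.7500]] (det J = 238.971353).
Solving J·Δ = −F gives Δ = (-0.5237, -1.1798).
Then the next iterate is (x₁, x₂)₁ = (1.9763, 0.8202).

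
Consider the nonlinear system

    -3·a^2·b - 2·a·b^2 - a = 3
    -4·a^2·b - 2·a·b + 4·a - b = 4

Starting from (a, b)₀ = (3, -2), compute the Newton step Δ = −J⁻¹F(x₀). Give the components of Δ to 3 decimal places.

At (3, -2): F = (24.000, 94.000).
Jacobian J = [[-6·a·b - 2·b^2 - 1, -3·a^2 - 4·a·b], [-8·a·b - 2·b + 4, -4·a^2 - 2·a - 1]].
At the point, J = [[27.000, -3.000], [56.000, -43.000]] (det J = -993.000).
Solving J·Δ = −F gives Δ = (-0.755, 1.202).

(-0.755, 1.202)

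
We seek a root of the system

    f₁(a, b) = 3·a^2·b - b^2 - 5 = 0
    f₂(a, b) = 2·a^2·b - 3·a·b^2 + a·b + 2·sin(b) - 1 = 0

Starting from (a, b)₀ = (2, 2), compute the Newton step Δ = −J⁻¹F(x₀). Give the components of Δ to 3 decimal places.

At (2, 2): F = (15.000, -3.18141).
Jacobian J = [[6·a·b, 3·a^2 - 2·b], [4·a·b - 3·b^2 + b, 2·a^2 - 6·a·b + a + 2·cos(b)]].
At the point, J = [[24.000, 8.000], [6.000, -14.83229]] (det J = -403.97505).
Solving J·Δ = −F gives Δ = (-0.488, -0.412).

(-0.488, -0.412)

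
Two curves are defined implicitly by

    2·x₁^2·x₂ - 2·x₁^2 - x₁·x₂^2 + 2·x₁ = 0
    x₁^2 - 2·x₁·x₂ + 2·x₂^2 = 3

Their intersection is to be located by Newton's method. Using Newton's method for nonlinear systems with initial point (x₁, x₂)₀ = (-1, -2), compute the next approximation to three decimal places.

(-0.500, -1.500)

At (-1, -2): F = (-4.000, 2.000).
Jacobian J = [[4·x₁·x₂ - 4·x₁ - x₂^2 + 2, 2·x₁^2 - 2·x₁·x₂], [2·x₁ - 2·x₂, -2·x₁ + 4·x₂]].
At the point, J = [[10.000, -2.000], [2.000, -6.000]] (det J = -56.000).
Solving J·Δ = −F gives Δ = (0.500, 0.500).
Then the next iterate is (x₁, x₂)₁ = (-0.500, -1.500).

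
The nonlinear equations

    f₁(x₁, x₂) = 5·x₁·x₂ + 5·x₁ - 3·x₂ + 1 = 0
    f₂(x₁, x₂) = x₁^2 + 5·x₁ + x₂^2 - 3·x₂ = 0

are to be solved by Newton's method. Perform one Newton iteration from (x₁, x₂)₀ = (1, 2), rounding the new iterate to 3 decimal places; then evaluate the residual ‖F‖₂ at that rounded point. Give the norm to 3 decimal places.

At (1, 2): F = (10.000, 4.000).
Jacobian J = [[5·x₂ + 5, 5·x₁ - 3], [2·x₁ + 5, 2·x₂ - 3]].
At the point, J = [[15.000, 2.000], [7.000, 1.000]] (det J = 1.000).
Solving J·Δ = −F gives Δ = (-2.000, 10.000).
Then the next iterate is (x₁, x₂)₁ = (-1.000, 12.000).
Re-evaluating at (-1.000, 12.000): F = (-100.000, 104.000), so ‖F‖₂ = 144.278.

144.278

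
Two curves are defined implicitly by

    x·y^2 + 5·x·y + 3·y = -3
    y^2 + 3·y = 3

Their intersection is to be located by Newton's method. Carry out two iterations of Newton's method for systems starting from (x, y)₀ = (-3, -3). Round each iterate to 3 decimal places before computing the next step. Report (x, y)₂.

(-1.800, -3.800)

At (-3, -3): F = (12.000, -3.000).
Jacobian J = [[y^2 + 5·y, 2·x·y + 5·x + 3], [0, 2·y + 3]].
At the point, J = [[-6.000, 6.000], [0.000, -3.000]] (det J = 18.000).
Solving J·Δ = −F gives Δ = (1.000, -1.000).
Then the next iterate is (x, y)₁ = (-2.000, -4.000).
Round to (-2.000, -4.000) and repeat: F = (-1.000, 1.000), J = [[-4.000, 9.000], [0.000, -5.000]].
Δ = (0.200, 0.200), so (x, y)₂ = (-1.800, -3.800).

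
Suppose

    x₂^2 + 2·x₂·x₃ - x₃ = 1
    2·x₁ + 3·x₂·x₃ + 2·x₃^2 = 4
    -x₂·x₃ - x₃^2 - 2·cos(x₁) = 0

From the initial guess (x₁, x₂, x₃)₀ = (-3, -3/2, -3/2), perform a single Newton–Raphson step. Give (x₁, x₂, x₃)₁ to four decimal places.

At (-3, -3/2, -3/2): F = (7.2500, 1.2500, -2.520015).
Jacobian J = [[0, 2·x₂ + 2·x₃, 2·x₂ - 1], [2, 3·x₃, 3·x₂ + 4·x₃], [2·sin(x₁), -x₃, -x₂ - 2·x₃]].
At the point, J = [[0.0000, -6.0000, -4.0000], [2.0000, -4.5000, -10.5000], [-0.282240, 1.5000, 4.5000]] (det J = 29.299199).
Solving J·Δ = −F gives Δ = (4.0880, 0.8538, 0.5318).
Then the next iterate is (x₁, x₂, x₃)₁ = (1.0880, -0.6462, -0.9682).

(1.0880, -0.6462, -0.9682)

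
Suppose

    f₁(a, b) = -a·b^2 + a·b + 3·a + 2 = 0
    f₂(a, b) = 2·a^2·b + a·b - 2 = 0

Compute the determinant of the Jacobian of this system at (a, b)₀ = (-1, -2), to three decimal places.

27.000

J = [[-b^2 + b + 3, -2·a·b + a], [4·a·b + b, 2·a^2 + a]].
At the point, J = [[-3.000, -5.000], [6.000, 1.000]].
det J = 27.000.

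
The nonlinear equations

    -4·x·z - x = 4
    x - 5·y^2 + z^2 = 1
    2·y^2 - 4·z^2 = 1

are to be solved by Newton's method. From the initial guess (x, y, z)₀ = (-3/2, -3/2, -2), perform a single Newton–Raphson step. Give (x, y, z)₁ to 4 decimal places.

(-0.3780, -0.6294, -0.8923)

At (-3/2, -3/2, -2): F = (-14.5000, -9.7500, -12.5000).
Jacobian J = [[-4·z - 1, 0, -4·x], [1, -10·y, 2·z], [0, 4·y, -8·z]].
At the point, J = [[7.0000, 0.0000, 6.0000], [1.0000, 15.0000, -4.0000], [0.0000, -6.0000, 16.0000]] (det J = 1476.0000).
Solving J·Δ = −F gives Δ = (1.1220, 0.8706, 1.1077).
Then the next iterate is (x, y, z)₁ = (-0.3780, -0.6294, -0.8923).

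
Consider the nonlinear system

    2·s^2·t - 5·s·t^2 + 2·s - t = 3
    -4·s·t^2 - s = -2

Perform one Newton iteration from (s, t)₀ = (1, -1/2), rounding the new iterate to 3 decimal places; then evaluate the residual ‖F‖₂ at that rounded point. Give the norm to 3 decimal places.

At (1, -1/2): F = (-2.750, 0.000).
Jacobian J = [[4·s·t - 5·t^2 + 2, 2·s^2 - 10·s·t - 1], [-4·t^2 - 1, -8·s·t]].
At the point, J = [[-1.250, 6.000], [-2.000, 4.000]] (det J = 7.000).
Solving J·Δ = −F gives Δ = (1.571, 0.786).
Then the next iterate is (s, t)₁ = (2.571, 0.286).
Re-evaluating at (2.571, 0.286): F = (4.58546, -1.41219), so ‖F‖₂ = 4.798.

4.798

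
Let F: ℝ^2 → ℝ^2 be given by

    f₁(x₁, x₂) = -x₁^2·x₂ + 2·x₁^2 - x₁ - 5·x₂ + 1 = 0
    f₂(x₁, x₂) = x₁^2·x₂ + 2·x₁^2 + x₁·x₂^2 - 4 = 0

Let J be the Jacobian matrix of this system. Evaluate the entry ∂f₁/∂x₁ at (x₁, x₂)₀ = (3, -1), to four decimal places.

∂f₁/∂x₁ = -2·x₁·x₂ + 4·x₁ - 1.
At (3, -1) this is 17.0000.

17.0000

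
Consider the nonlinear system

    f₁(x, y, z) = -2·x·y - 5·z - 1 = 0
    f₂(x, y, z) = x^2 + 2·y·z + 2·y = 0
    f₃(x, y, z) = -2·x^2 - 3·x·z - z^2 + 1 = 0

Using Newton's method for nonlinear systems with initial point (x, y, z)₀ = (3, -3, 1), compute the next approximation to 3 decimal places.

(1.772, -1.578, 0.220)

At (3, -3, 1): F = (12.000, -3.000, -27.000).
Jacobian J = [[-2·y, -2·x, -5], [2·x, 2·z + 2, 2·y], [-4·x - 3·z, 0, -3·x - 2·z]].
At the point, J = [[6.000, -6.000, -5.000], [6.000, 4.000, -6.000], [-15.000, 0.000, -11.000]] (det J = -1500.000).
Solving J·Δ = −F gives Δ = (-1.228, 1.422, -0.780).
Then the next iterate is (x, y, z)₁ = (1.772, -1.578, 0.220).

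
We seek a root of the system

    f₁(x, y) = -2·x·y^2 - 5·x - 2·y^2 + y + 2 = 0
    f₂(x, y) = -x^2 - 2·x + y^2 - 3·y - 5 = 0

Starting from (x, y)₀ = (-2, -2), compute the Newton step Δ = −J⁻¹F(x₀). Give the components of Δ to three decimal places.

At (-2, -2): F = (18.000, 5.000).
Jacobian J = [[-2·y^2 - 5, -4·x·y - 4·y + 1], [-2·x - 2, 2·y - 3]].
At the point, J = [[-13.000, -7.000], [2.000, -7.000]] (det J = 105.000).
Solving J·Δ = −F gives Δ = (0.867, 0.962).

(0.867, 0.962)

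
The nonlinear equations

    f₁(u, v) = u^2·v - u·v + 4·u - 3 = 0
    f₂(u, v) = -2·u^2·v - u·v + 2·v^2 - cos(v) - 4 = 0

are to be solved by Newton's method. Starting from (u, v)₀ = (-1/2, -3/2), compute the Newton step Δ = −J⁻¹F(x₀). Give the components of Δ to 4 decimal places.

(0.8888, -0.1292)

At (-1/2, -3/2): F = (-6.1250, 0.429263).
Jacobian J = [[2·u·v - v + 4, u^2 - u], [-4·u·v - v, -2·u^2 - u + 4·v + sin(v)]].
At the point, J = [[7.0000, 0.7500], [-1.5000, -6.997495]] (det J = -47.857465).
Solving J·Δ = −F gives Δ = (0.8888, -0.1292).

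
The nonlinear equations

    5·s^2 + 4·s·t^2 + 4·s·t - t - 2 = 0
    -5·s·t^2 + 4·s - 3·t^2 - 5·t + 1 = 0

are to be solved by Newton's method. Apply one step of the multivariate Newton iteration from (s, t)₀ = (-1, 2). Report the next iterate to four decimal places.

At (-1, 2): F = (-23.0000, -5.0000).
Jacobian J = [[10·s + 4·t^2 + 4·t, 8·s·t + 4·s - 1], [-5·t^2 + 4, -10·s·t - 6·t - 5]].
At the point, J = [[14.0000, -21.0000], [-16.0000, 3.0000]] (det J = -294.0000).
Solving J·Δ = −F gives Δ = (-0.5918, -1.4898).
Then the next iterate is (s, t)₁ = (-1.5918, 0.5102).

(-1.5918, 0.5102)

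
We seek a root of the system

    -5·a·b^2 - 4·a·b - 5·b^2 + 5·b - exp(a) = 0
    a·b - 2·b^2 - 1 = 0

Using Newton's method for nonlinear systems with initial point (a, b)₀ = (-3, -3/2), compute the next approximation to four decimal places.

(-3.6257, -1.4795)

At (-3, -3/2): F = (-3.049787, -1.0000).
Jacobian J = [[-5·b^2 - 4·b - exp(a), -10·a·b - 4·a - 10·b + 5], [b, a - 4·b]].
At the point, J = [[-5.299787, -13.0000], [-1.5000, 3.0000]] (det J = -35.399361).
Solving J·Δ = −F gives Δ = (-0.6257, 0.0205).
Then the next iterate is (a, b)₁ = (-3.6257, -1.4795).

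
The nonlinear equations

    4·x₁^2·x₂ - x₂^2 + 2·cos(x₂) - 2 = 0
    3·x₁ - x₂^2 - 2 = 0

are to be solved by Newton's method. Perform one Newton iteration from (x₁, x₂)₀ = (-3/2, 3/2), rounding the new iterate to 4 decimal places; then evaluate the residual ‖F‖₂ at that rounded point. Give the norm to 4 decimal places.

23.9686

At (-3/2, 3/2): F = (9.391474, -8.7500).
Jacobian J = [[8·x₁·x₂, 4·x₁^2 - 2·x₂ - 2·sin(x₂)], [3, -2·x₂]].
At the point, J = [[-18.0000, 4.005010], [3.0000, -3.0000]] (det J = 41.984970).
Solving J·Δ = −F gives Δ = (-0.1636, -3.0803).
Then the next iterate is (x₁, x₂)₁ = (-1.6636, -1.5803).
Re-evaluating at (-1.6636, -1.5803): F = (-22.010687, -9.488148), so ‖F‖₂ = 23.9686.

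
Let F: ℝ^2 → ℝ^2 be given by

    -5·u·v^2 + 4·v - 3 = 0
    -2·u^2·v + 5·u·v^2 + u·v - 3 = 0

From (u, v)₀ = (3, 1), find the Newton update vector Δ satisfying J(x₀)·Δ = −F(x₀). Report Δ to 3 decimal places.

At (3, 1): F = (-14.000, -3.000).
Jacobian J = [[-5·v^2, -10·u·v + 4], [-4·u·v + 5·v^2 + v, -2·u^2 + 10·u·v + u]].
At the point, J = [[-5.000, -26.000], [-6.000, 15.000]] (det J = -231.000).
Solving J·Δ = −F gives Δ = (-1.247, -0.299).

(-1.247, -0.299)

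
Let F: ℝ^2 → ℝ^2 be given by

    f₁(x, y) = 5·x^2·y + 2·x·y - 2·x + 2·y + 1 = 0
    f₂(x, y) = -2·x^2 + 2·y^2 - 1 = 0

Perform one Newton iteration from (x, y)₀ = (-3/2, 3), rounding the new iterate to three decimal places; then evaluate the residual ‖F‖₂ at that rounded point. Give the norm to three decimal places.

11.504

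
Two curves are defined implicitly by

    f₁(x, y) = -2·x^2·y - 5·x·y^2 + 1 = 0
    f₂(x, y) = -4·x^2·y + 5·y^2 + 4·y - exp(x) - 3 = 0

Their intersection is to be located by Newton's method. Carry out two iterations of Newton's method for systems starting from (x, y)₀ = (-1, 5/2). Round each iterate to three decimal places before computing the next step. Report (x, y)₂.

At (-1, 5/2): F = (27.250, 27.88212).
Jacobian J = [[-4·x·y - 5·y^2, -2·x^2 - 10·x·y], [-8·x·y - exp(x), -4·x^2 + 10·y + 4]].
At the point, J = [[-21.250, 23.000], [19.63212, 25.000]] (det J = -982.78877).
Solving J·Δ = −F gives Δ = (0.041, -1.147).
Then the next iterate is (x, y)₁ = (-0.959, 1.353).
Round to (-0.959, 1.353) and repeat: F = (7.28911, 6.20446), J = [[-3.96294, 11.13591], [9.99694, 13.85128]].
Δ = (0.192, -0.586), so (x, y)₂ = (-0.767, 0.767).

(-0.767, 0.767)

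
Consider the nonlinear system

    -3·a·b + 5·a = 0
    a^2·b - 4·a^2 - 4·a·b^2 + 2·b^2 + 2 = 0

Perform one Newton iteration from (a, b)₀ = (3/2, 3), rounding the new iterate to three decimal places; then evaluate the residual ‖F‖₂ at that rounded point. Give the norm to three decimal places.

At (3/2, 3): F = (-6.000, -36.250).
Jacobian J = [[-3·b + 5, -3·a], [2·a·b - 8·a - 4·b^2, a^2 - 8·a·b + 4·b]].
At the point, J = [[-4.000, -4.500], [-39.000, -21.750]] (det J = -88.500).
Solving J·Δ = −F gives Δ = (-0.369, -1.006).
Then the next iterate is (a, b)₁ = (1.131, 1.994).
Re-evaluating at (1.131, 1.994): F = (-1.11064, -10.60151), so ‖F‖₂ = 10.660.

10.660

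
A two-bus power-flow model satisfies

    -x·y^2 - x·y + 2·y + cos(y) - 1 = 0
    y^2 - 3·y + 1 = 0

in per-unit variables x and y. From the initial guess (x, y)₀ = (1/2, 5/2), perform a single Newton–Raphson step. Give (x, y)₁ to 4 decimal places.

(0.3427, 2.6250)

At (1/2, 5/2): F = (-1.176144, -0.2500).
Jacobian J = [[-y^2 - y, -2·x·y - x - sin(y) + 2], [0, 2·y - 3]].
At the point, J = [[-8.7500, -1.598472], [0.0000, 2.0000]] (det J = -17.5000).
Solving J·Δ = −F gives Δ = (-0.1573, 0.1250).
Then the next iterate is (x, y)₁ = (0.3427, 2.6250).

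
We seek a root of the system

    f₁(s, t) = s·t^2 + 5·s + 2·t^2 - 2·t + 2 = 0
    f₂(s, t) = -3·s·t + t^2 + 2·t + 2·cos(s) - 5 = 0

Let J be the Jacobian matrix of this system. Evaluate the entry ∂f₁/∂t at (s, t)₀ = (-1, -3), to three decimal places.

-8.000

∂f₁/∂t = 2·s·t + 4·t - 2.
At (-1, -3) this is -8.000.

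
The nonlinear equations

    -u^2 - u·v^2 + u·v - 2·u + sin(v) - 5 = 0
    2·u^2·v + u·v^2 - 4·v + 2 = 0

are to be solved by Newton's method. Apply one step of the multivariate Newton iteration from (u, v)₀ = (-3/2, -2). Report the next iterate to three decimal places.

(-1.345, -1.613)

At (-3/2, -2): F = (3.84070, -5.000).
Jacobian J = [[-2·u - v^2 + v - 2, -2·u·v + u + cos(v)], [4·u·v + v^2, 2·u^2 + 2·u·v - 4]].
At the point, J = [[-5.000, -7.91615], [16.000, 6.500]] (det J = 94.15835).
Solving J·Δ = −F gives Δ = (0.155, 0.387).
Then the next iterate is (u, v)₁ = (-1.345, -1.613).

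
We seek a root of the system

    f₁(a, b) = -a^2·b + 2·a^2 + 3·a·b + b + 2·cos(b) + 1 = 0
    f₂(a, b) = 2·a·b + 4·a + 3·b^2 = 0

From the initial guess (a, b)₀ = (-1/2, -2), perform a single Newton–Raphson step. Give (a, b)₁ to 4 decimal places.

(-0.1846, -1.0769)

At (-1/2, -2): F = (2.167706, 12.0000).
Jacobian J = [[-2·a·b + 4·a + 3·b, -a^2 + 3·a - 2·sin(b) + 1], [2·b + 4, 2·a + 6·b]].
At the point, J = [[-10.0000, 1.068595], [0.0000, -13.0000]] (det J = 130.0000).
Solving J·Δ = −F gives Δ = (0.3154, 0.9231).
Then the next iterate is (a, b)₁ = (-0.1846, -1.0769).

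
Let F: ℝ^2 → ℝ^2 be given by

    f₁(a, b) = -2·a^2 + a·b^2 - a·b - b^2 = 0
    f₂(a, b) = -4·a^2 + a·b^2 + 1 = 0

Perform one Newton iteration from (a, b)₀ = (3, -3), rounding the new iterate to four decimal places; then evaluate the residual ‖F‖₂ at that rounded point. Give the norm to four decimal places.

2.6502

At (3, -3): F = (9.0000, -8.0000).
Jacobian J = [[-4·a + b^2 - b, 2·a·b - a - 2·b], [-8·a + b^2, 2·a·b]].
At the point, J = [[0.0000, -15.0000], [-15.0000, -18.0000]] (det J = -225.0000).
Solving J·Δ = −F gives Δ = (-1.2533, 0.6000).
Then the next iterate is (a, b)₁ = (1.7467, -2.4000).
Re-evaluating at (1.7467, -2.4000): F = (2.391150, -1.142852), so ‖F‖₂ = 2.6502.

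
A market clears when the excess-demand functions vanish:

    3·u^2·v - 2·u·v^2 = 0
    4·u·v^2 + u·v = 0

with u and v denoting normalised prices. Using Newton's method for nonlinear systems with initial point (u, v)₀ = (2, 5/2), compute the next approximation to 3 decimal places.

At (2, 5/2): F = (5.000, 55.000).
Jacobian J = [[6·u·v - 2·v^2, 3·u^2 - 4·u·v], [4·v^2 + v, 8·u·v + u]].
At the point, J = [[17.500, -8.000], [27.500, 42.000]] (det J = 955.000).
Solving J·Δ = −F gives Δ = (-0.681, -0.864).
Then the next iterate is (u, v)₁ = (1.319, 1.636).

(1.319, 1.636)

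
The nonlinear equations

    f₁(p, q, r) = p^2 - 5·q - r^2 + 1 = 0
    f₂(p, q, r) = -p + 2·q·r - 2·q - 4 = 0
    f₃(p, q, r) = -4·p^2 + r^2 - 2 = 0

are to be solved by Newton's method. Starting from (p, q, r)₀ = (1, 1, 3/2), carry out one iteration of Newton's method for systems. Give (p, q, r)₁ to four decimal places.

At (1, 1, 3/2): F = (-5.2500, -4.0000, -3.7500).
Jacobian J = [[2·p, -5, -2·r], [-1, 2·r - 2, 2·q], [-8·p, 0, 2·r]].
At the point, J = [[2.0000, -5.0000, -3.0000], [-1.0000, 1.0000, 2.0000], [-8.0000, 0.0000, 3.0000]] (det J = 47.0000).
Solving J·Δ = −F gives Δ = (1.0532, -3.0638, 4.0585).
Then the next iterate is (p, q, r)₁ = (2.0532, -2.0638, 5.5585).

(2.0532, -2.0638, 5.5585)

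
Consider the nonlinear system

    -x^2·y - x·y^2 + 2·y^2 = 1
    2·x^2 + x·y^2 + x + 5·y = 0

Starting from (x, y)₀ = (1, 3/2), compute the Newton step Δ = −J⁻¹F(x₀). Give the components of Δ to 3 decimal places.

(-0.487, -1.153)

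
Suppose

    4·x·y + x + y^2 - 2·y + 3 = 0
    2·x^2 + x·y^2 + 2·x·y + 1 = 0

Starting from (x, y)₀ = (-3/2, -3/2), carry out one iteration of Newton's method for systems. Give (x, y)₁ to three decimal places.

(-0.320, -0.605)

At (-3/2, -3/2): F = (15.750, 6.625).
Jacobian J = [[4·y + 1, 4·x + 2·y - 2], [4·x + y^2 + 2·y, 2·x·y + 2·x]].
At the point, J = [[-5.000, -11.000], [-6.750, 1.500]] (det J = -81.750).
Solving J·Δ = −F gives Δ = (1.180, 0.895).
Then the next iterate is (x, y)₁ = (-0.320, -0.605).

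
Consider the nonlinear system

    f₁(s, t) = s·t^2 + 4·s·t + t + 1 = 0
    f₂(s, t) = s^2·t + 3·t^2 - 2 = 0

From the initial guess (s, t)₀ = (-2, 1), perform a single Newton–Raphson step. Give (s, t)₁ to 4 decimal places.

(2.1667, 2.1667)

At (-2, 1): F = (-8.0000, 5.0000).
Jacobian J = [[t^2 + 4·t, 2·s·t + 4·s + 1], [2·s·t, s^2 + 6·t]].
At the point, J = [[5.0000, -11.0000], [-4.0000, 10.0000]] (det J = 6.0000).
Solving J·Δ = −F gives Δ = (4.1667, 1.1667).
Then the next iterate is (s, t)₁ = (2.1667, 2.1667).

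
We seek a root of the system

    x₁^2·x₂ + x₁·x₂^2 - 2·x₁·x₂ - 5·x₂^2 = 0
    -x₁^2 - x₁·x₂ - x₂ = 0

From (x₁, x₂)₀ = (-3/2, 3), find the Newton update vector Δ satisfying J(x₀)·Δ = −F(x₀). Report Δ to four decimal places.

At (-3/2, 3): F = (-42.7500, -0.7500).
Jacobian J = [[2·x₁·x₂ + x₂^2 - 2·x₂, x₁^2 + 2·x₁·x₂ - 2·x₁ - 10·x₂], [-2·x₁ - x₂, -x₁ - 1]].
At the point, J = [[-6.0000, -33.7500], [0.0000, 0.5000]] (det J = -3.0000).
Solving J·Δ = −F gives Δ = (-15.5625, 1.5000).

(-15.5625, 1.5000)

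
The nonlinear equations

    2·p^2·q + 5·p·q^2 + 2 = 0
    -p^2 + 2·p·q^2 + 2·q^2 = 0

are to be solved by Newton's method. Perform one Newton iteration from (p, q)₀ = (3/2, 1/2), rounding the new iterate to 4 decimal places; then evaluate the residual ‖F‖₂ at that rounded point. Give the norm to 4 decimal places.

2.5297

At (3/2, 1/2): F = (6.1250, -1.0000).
Jacobian J = [[4·p·q + 5·q^2, 2·p^2 + 10·p·q], [-2·p + 2·q^2, 4·p·q + 4·q]].
At the point, J = [[4.2500, 12.0000], [-2.5000, 5.0000]] (det J = 51.2500).
Solving J·Δ = −F gives Δ = (-0.8317, -0.2159).
Then the next iterate is (p, q)₁ = (0.6683, 0.2841).
Re-evaluating at (0.6683, 0.2841): F = (2.523474, -0.177319), so ‖F‖₂ = 2.5297.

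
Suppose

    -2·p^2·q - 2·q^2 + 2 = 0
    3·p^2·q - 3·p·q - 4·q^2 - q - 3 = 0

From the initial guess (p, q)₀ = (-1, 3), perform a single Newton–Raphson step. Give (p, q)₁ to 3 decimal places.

At (-1, 3): F = (-22.000, -24.000).
Jacobian J = [[-4·p·q, -2·p^2 - 4·q], [6·p·q - 3·q, 3·p^2 - 3·p - 8·q - 1]].
At the point, J = [[12.000, -14.000], [-27.000, -19.000]] (det J = -606.000).
Solving J·Δ = −F gives Δ = (0.135, -1.455).
Then the next iterate is (p, q)₁ = (-0.865, 1.545).

(-0.865, 1.545)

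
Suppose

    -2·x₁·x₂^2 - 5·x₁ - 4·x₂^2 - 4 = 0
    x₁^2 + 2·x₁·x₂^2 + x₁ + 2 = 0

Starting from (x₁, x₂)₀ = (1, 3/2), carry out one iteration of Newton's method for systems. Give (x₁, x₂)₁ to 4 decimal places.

(0.7692, 0.3718)

At (1, 3/2): F = (-22.5000, 8.5000).
Jacobian J = [[-2·x₂^2 - 5, -4·x₁·x₂ - 8·x₂], [2·x₁ + 2·x₂^2 + 1, 4·x₁·x₂]].
At the point, J = [[-9.5000, -18.0000], [7.5000, 6.0000]] (det J = 78.0000).
Solving J·Δ = −F gives Δ = (-0.2308, -1.1282).
Then the next iterate is (x₁, x₂)₁ = (0.7692, 0.3718).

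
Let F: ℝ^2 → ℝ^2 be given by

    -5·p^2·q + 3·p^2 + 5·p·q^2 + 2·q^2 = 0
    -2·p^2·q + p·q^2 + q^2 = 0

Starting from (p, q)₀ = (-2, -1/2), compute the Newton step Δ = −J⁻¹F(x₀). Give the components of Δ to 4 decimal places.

At (-2, -1/2): F = (20.0000, 3.7500).
Jacobian J = [[-10·p·q + 6·p + 5·q^2, -5·p^2 + 10·p·q + 4·q], [-4·p·q + q^2, -2·p^2 + 2·p·q + 2·q]].
At the point, J = [[-20.7500, -12.0000], [-3.7500, -7.0000]] (det J = 100.2500).
Solving J·Δ = −F gives Δ = (0.9476, 0.0281).

(0.9476, 0.0281)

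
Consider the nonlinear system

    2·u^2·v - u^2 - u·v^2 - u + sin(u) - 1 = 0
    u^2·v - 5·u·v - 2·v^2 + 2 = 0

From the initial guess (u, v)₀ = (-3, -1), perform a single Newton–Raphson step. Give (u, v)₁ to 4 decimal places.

(-1.8485, -0.5952)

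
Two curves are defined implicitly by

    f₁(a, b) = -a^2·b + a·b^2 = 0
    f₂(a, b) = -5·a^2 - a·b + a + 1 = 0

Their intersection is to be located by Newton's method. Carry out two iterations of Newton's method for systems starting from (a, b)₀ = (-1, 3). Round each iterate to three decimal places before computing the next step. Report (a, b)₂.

At (-1, 3): F = (-12.000, -2.000).
Jacobian J = [[-2·a·b + b^2, -a^2 + 2·a·b], [-10·a - b + 1, -a]].
At the point, J = [[15.000, -7.000], [8.000, 1.000]] (det J = 71.000).
Solving J·Δ = −F gives Δ = (0.366, -0.930).
Then the next iterate is (a, b)₁ = (-0.634, 2.070).
Round to (-0.634, 2.070) and repeat: F = (-3.54868, -0.33140), J = [[6.90966, -3.02672], [5.270, 0.634]].
Δ = (0.160, -0.807), so (a, b)₂ = (-0.474, 1.263).

(-0.474, 1.263)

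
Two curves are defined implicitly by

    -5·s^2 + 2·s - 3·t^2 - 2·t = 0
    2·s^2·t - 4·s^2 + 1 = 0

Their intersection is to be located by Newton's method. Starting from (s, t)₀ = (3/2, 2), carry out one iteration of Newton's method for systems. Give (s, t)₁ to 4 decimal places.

At (3/2, 2): F = (-24.2500, 1.0000).
Jacobian J = [[-10·s + 2, -6·t - 2], [4·s·t - 8·s, 2·s^2]].
At the point, J = [[-13.0000, -14.0000], [0.0000, 4.5000]] (det J = -58.5000).
Solving J·Δ = −F gives Δ = (-1.6261, -0.2222).
Then the next iterate is (s, t)₁ = (-0.1261, 1.7778).

(-0.1261, 1.7778)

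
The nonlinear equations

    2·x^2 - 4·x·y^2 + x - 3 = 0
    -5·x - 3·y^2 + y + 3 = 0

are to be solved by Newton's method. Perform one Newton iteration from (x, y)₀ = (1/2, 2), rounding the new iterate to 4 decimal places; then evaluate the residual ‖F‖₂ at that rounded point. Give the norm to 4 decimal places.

4.1857

At (1/2, 2): F = (-10.0000, -9.5000).
Jacobian J = [[4·x - 4·y^2 + 1, -8·x·y], [-5, -6·y + 1]].
At the point, J = [[-13.0000, -8.0000], [-5.0000, -11.0000]] (det J = 103.0000).
Solving J·Δ = −F gives Δ = (-0.3301, -0.7136).
Then the next iterate is (x, y)₁ = (0.1699, 1.2864).
Re-evaluating at (0.1699, 1.2864): F = (-3.896987, -1.527575), so ‖F‖₂ = 4.1857.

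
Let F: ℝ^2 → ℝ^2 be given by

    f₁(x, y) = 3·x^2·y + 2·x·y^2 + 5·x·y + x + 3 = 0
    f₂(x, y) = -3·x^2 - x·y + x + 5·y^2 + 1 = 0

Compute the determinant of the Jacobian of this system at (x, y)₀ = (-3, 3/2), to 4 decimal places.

-147.0000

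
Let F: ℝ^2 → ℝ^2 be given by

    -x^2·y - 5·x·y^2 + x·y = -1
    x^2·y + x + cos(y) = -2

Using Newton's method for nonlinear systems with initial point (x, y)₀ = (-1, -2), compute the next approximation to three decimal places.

(-1.275, -0.539)

At (-1, -2): F = (25.000, -1.41615).
Jacobian J = [[-2·x·y - 5·y^2 + y, -x^2 - 10·x·y + x], [2·x·y + 1, x^2 - sin(y)]].
At the point, J = [[-26.000, -22.000], [5.000, 1.90930]] (det J = 60.35827).
Solving J·Δ = −F gives Δ = (-0.275, 1.461).
Then the next iterate is (x, y)₁ = (-1.275, -0.539).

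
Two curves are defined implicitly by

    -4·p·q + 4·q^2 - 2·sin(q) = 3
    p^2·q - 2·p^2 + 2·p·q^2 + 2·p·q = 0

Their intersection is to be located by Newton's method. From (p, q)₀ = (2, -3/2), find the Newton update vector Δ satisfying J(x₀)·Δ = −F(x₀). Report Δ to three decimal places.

At (2, -3/2): F = (19.99499, -11.000).
Jacobian J = [[-4·q, -4·p + 8·q - 2·cos(q)], [2·p·q - 4·p + 2·q^2 + 2·q, p^2 + 4·p·q + 2·p]].
At the point, J = [[6.000, -20.14147], [-12.500, -4.000]] (det J = -275.76843).
Solving J·Δ = −F gives Δ = (-1.093, 0.667).

(-1.093, 0.667)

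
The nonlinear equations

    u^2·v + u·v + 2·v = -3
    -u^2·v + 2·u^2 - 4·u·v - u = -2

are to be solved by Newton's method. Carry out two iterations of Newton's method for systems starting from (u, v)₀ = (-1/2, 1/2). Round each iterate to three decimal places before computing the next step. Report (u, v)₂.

(-0.500, -1.714)

At (-1/2, 1/2): F = (3.875, 3.875).
Jacobian J = [[2·u·v + v, u^2 + u + 2], [-2·u·v + 4·u - 4·v - 1, -u^2 - 4·u]].
At the point, J = [[0.000, 1.750], [-4.500, 1.750]] (det J = 7.875).
Solving J·Δ = −F gives Δ = (0.000, -2.214).
Then the next iterate is (u, v)₁ = (-0.500, -1.714).
Round to (-0.500, -1.714) and repeat: F = (0.00050, 0.00050), J = [[0.000, 1.750], [2.142, 1.750]].
Δ = (0.000, 0.000), so (u, v)₂ = (-0.500, -1.714).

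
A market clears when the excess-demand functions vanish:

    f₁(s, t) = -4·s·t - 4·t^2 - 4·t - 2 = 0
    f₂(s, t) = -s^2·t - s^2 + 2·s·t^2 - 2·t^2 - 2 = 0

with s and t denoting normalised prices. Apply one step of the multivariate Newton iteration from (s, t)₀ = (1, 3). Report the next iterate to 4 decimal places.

At (1, 3): F = (-62.0000, -6.0000).
Jacobian J = [[-4·t, -4·s - 8·t - 4], [-2·s·t - 2·s + 2·t^2, -s^2 + 4·s·t - 4·t]].
At the point, J = [[-12.0000, -32.0000], [10.0000, -1.0000]] (det J = 332.0000).
Solving J·Δ = −F gives Δ = (0.3916, -2.0843).
Then the next iterate is (s, t)₁ = (1.3916, 0.9157).

(1.3916, 0.9157)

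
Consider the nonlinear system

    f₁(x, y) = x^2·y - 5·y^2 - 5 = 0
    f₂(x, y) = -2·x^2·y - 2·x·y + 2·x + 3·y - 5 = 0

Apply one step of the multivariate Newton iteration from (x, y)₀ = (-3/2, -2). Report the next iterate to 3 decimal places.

At (-3/2, -2): F = (-29.500, -11.000).
Jacobian J = [[2·x·y, x^2 - 10·y], [-4·x·y - 2·y + 2, -2·x^2 - 2·x + 3]].
At the point, J = [[6.000, 22.250], [-6.000, 1.500]] (det J = 142.500).
Solving J·Δ = −F gives Δ = (-1.407, 1.705).
Then the next iterate is (x, y)₁ = (-2.907, -0.295).

(-2.907, -0.295)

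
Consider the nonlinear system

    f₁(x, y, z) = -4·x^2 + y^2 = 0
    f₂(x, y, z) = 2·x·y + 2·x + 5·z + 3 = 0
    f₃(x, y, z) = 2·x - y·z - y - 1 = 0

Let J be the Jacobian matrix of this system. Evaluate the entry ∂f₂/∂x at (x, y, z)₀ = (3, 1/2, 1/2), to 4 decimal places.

∂f₂/∂x = 2·y + 2.
At (3, 1/2, 1/2) this is 3.0000.

3.0000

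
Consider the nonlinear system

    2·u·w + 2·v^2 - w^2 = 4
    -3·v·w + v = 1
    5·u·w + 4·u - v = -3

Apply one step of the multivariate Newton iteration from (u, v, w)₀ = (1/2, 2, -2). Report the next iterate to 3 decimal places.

At (1/2, 2, -2): F = (-2.000, 13.000, -2.000).
Jacobian J = [[2·w, 4·v, 2·u - 2·w], [0, -3·w + 1, -3·v], [5·w + 4, -1, 5·u]].
At the point, J = [[-4.000, 8.000, 5.000], [0.000, 7.000, -6.000], [-6.000, -1.000, 2.500]] (det J = 452.000).
Solving J·Δ = −F gives Δ = (0.403, -0.522, 1.558).
Then the next iterate is (u, v, w)₁ = (0.903, 1.478, -0.442).

(0.903, 1.478, -0.442)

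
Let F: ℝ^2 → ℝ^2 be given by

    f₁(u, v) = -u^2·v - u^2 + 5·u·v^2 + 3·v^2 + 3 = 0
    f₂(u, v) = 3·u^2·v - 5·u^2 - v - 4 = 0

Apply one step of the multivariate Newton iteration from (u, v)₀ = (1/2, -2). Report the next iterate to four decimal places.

(0.0520, -1.2880)

At (1/2, -2): F = (25.2500, -4.7500).
Jacobian J = [[-2·u·v - 2·u + 5·v^2, -u^2 + 10·u·v + 6·v], [6·u·v - 10·u, 3·u^2 - 1]].
At the point, J = [[21.0000, -22.2500], [-11.0000, -0.2500]] (det J = -250.0000).
Solving J·Δ = −F gives Δ = (-0.4480, 0.7120).
Then the next iterate is (u, v)₁ = (0.0520, -1.2880).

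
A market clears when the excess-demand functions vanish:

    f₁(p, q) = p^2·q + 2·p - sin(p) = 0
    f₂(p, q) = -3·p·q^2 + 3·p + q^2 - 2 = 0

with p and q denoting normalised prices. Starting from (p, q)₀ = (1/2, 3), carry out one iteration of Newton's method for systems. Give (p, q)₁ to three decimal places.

(0.098, 4.552)

At (1/2, 3): F = (1.27057, -5.000).
Jacobian J = [[2·p·q - cos(p) + 2, p^2], [-3·q^2 + 3, -6·p·q + 2·q]].
At the point, J = [[4.12242, 0.250], [-24.000, -3.000]] (det J = -6.36725).
Solving J·Δ = −F gives Δ = (-0.402, 1.552).
Then the next iterate is (p, q)₁ = (0.098, 4.552).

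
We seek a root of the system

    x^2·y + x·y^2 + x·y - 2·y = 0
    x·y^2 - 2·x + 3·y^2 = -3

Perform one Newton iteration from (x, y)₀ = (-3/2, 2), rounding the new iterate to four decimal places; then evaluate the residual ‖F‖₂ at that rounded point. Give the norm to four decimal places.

11.6457

At (-3/2, 2): F = (-8.5000, 12.0000).
Jacobian J = [[2·x·y + y^2 + y, x^2 + 2·x·y + x - 2], [y^2 - 2, 2·x·y + 6·y]].
At the point, J = [[0.0000, -7.2500], [2.0000, 6.0000]] (det J = 14.5000).
Solving J·Δ = −F gives Δ = (-2.4828, -1.1724).
Then the next iterate is (x, y)₁ = (-3.9828, 0.8276).
Re-evaluating at (-3.9828, 0.8276): F = (5.448695, 10.292459), so ‖F‖₂ = 11.6457.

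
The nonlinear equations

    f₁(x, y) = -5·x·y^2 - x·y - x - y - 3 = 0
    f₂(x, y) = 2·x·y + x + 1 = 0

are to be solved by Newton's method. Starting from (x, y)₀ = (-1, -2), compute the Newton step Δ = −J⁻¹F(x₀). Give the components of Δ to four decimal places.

At (-1, -2): F = (18.0000, 4.0000).
Jacobian J = [[-5·y^2 - y - 1, -10·x·y - x - 1], [2·y + 1, 2·x]].
At the point, J = [[-19.0000, -20.0000], [-3.0000, -2.0000]] (det J = -22.0000).
Solving J·Δ = −F gives Δ = (2.0000, -1.0000).

(2.0000, -1.0000)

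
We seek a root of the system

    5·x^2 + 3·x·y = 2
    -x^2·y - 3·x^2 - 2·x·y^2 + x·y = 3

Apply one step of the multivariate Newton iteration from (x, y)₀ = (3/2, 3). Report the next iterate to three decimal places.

At (3/2, 3): F = (22.750, -39.000).
Jacobian J = [[10·x + 3·y, 3·x], [-2·x·y - 6·x - 2·y^2 + y, -x^2 - 4·x·y + x]].
At the point, J = [[24.000, 4.500], [-33.000, -18.750]] (det J = -301.500).
Solving J·Δ = −F gives Δ = (-0.833, -0.614).
Then the next iterate is (x, y)₁ = (0.667, 2.386).

(0.667, 2.386)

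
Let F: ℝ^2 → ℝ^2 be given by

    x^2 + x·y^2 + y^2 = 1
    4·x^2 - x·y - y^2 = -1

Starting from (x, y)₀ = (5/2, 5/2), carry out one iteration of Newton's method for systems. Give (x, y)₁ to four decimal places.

(1.3744, 1.6736)

At (5/2, 5/2): F = (27.1250, 13.5000).
Jacobian J = [[2·x + y^2, 2·x·y + 2·y], [8·x - y, -x - 2·y]].
At the point, J = [[11.2500, 17.5000], [17.5000, -7.5000]] (det J = -390.6250).
Solving J·Δ = −F gives Δ = (-1.1256, -0.8264).
Then the next iterate is (x, y)₁ = (1.3744, 1.6736).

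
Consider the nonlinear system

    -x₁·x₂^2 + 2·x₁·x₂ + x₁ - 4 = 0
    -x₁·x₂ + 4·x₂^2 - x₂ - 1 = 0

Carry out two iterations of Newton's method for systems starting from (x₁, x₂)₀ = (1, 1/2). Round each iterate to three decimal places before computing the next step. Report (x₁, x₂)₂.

At (1, 1/2): F = (-2.250, -1.000).
Jacobian J = [[-x₂^2 + 2·x₂ + 1, -2·x₁·x₂ + 2·x₁], [-x₂, -x₁ + 8·x₂ - 1]].
At the point, J = [[1.750, 1.000], [-0.500, 2.000]] (det J = 4.000).
Solving J·Δ = −F gives Δ = (0.875, 0.719).
Then the next iterate is (x₁, x₂)₁ = (1.875, 1.219).
Round to (1.875, 1.219) and repeat: F = (-0.33993, 1.43922), J = [[1.95204, -0.82125], [-1.219, 6.877]].
Δ = (0.093, -0.193), so (x₁, x₂)₂ = (1.968, 1.026).

(1.968, 1.026)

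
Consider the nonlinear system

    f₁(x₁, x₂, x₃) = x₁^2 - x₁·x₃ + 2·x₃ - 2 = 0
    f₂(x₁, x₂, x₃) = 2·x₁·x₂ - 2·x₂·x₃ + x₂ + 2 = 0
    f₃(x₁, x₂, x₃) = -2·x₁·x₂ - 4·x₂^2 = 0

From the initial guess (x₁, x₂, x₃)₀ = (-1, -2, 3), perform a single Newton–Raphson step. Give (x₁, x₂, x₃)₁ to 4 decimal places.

At (-1, -2, 3): F = (8.0000, 16.0000, -20.0000).
Jacobian J = [[2·x₁ - x₃, 0, -x₁ + 2], [2·x₂, 2·x₁ - 2·x₃ + 1, -2·x₂], [-2·x₂, -2·x₁ - 8·x₂, 0]].
At the point, J = [[-5.0000, 0.0000, 3.0000], [-4.0000, -7.0000, 4.0000], [4.0000, 18.0000, 0.0000]] (det J = 228.0000).
Solving J·Δ = −F gives Δ = (0.5789, 0.9825, -1.7018).
Then the next iterate is (x₁, x₂, x₃)₁ = (-0.4211, -1.0175, 1.2982).

(-0.4211, -1.0175, 1.2982)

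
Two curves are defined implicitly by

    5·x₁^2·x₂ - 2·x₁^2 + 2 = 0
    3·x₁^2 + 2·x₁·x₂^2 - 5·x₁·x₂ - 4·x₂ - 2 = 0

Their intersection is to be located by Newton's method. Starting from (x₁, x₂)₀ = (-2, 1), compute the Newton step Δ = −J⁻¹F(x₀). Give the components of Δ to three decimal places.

(0.827, -0.204)

At (-2, 1): F = (14.000, 12.000).
Jacobian J = [[10·x₁·x₂ - 4·x₁, 5·x₁^2], [6·x₁ + 2·x₂^2 - 5·x₂, 4·x₁·x₂ - 5·x₁ - 4]].
At the point, J = [[-12.000, 20.000], [-15.000, -2.000]] (det J = 324.000).
Solving J·Δ = −F gives Δ = (0.827, -0.204).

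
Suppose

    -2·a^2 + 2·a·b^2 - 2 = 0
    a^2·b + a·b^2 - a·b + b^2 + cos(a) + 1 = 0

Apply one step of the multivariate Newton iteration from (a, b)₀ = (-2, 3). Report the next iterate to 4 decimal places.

At (-2, 3): F = (-46.0000, 9.583853).
Jacobian J = [[-4·a + 2·b^2, 4·a·b], [2·a·b + b^2 - b - sin(a), a^2 + 2·a·b - a + 2·b]].
At the point, J = [[26.0000, -24.0000], [-5.090703, 0.0000]] (det J = -122.176862).
Solving J·Δ = −F gives Δ = (1.8826, 0.1228).
Then the next iterate is (a, b)₁ = (-0.1174, 3.1228).

(-0.1174, 3.1228)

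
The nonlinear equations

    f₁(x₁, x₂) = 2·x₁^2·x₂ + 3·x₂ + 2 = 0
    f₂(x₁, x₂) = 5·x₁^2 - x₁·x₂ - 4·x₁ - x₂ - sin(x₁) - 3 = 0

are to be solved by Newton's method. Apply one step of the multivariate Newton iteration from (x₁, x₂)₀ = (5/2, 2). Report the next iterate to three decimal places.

At (5/2, 2): F = (33.000, 10.65153).
Jacobian J = [[4·x₁·x₂, 2·x₁^2 + 3], [10·x₁ - x₂ - cos(x₁) - 4, -x₁ - 1]].
At the point, J = [[20.000, 15.500], [19.80114, -3.500]] (det J = -376.91773).
Solving J·Δ = −F gives Δ = (-0.744, -1.168).
Then the next iterate is (x₁, x₂)₁ = (1.756, 0.832).

(1.756, 0.832)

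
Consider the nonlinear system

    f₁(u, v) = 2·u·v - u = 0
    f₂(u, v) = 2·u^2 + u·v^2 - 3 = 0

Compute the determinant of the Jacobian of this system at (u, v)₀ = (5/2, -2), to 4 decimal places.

-20.0000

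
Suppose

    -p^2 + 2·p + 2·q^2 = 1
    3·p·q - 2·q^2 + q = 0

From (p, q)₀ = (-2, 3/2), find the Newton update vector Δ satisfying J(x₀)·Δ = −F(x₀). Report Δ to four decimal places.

(1.3065, -0.5565)

At (-2, 3/2): F = (-4.5000, -12.0000).
Jacobian J = [[-2·p + 2, 4·q], [3·q, 3·p - 4·q + 1]].
At the point, J = [[6.0000, 6.0000], [4.5000, -11.0000]] (det J = -93.0000).
Solving J·Δ = −F gives Δ = (1.3065, -0.5565).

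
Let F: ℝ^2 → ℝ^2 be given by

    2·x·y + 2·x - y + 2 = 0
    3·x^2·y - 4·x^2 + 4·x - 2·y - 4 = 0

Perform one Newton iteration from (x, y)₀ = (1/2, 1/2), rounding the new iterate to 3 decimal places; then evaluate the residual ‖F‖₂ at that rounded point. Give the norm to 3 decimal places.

8.573

At (1/2, 1/2): F = (3.000, -3.625).
Jacobian J = [[2·y + 2, 2·x - 1], [6·x·y - 8·x + 4, 3·x^2 - 2]].
At the point, J = [[3.000, 0.000], [1.500, -1.250]] (det J = -3.750).
Solving J·Δ = −F gives Δ = (-1.000, -4.100).
Then the next iterate is (x, y)₁ = (-0.500, -3.600).
Re-evaluating at (-0.500, -3.600): F = (8.200, -2.500), so ‖F‖₂ = 8.573.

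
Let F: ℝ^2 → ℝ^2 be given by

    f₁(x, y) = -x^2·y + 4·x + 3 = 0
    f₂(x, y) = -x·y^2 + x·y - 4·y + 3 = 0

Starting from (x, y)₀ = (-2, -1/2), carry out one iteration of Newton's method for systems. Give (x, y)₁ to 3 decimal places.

(0.632, 0.066)

At (-2, -1/2): F = (-3.000, 6.500).
Jacobian J = [[-2·x·y + 4, -x^2], [-y^2 + y, -2·x·y + x - 4]].
At the point, J = [[2.000, -4.000], [-0.750, -8.000]] (det J = -19.000).
Solving J·Δ = −F gives Δ = (2.632, 0.566).
Then the next iterate is (x, y)₁ = (0.632, 0.066).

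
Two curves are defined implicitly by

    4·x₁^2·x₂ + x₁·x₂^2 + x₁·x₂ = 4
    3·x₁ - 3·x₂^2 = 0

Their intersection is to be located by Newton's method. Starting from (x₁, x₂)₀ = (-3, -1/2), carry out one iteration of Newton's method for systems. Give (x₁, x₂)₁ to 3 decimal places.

(0.948, -1.198)

At (-3, -1/2): F = (-21.250, -9.750).
Jacobian J = [[8·x₁·x₂ + x₂^2 + x₂, 4·x₁^2 + 2·x₁·x₂ + x₁], [3, -6·x₂]].
At the point, J = [[11.750, 36.000], [3.000, 3.000]] (det J = -72.750).
Solving J·Δ = −F gives Δ = (3.948, -0.698).
Then the next iterate is (x₁, x₂)₁ = (0.948, -1.198).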